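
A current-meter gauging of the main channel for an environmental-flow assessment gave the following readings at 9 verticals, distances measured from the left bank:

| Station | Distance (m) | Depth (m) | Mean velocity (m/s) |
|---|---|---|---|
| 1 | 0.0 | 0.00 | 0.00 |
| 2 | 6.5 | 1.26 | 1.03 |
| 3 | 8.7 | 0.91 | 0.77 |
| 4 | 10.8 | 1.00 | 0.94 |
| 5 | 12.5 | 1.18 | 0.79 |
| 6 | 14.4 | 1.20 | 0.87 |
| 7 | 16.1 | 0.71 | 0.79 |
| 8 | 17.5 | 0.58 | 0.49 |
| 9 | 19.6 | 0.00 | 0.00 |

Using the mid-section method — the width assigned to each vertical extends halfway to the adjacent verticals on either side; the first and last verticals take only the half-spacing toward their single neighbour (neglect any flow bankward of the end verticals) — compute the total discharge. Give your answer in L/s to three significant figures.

w_2 = (8.7 − 0.0)/2 = 4.35 m; q_2 = 1.03 × 1.26 × 4.35 = 5.645 m³/s
w_3 = (10.8 − 6.5)/2 = 2.15 m; q_3 = 0.77 × 0.91 × 2.15 = 1.507 m³/s
w_4 = (12.5 − 8.7)/2 = 1.9 m; q_4 = 0.94 × 1.00 × 1.9 = 1.786 m³/s
w_5 = (14.4 − 10.8)/2 = 1.8 m; q_5 = 0.79 × 1.18 × 1.8 = 1.678 m³/s
w_6 = (16.1 − 12.5)/2 = 1.8 m; q_6 = 0.87 × 1.20 × 1.8 = 1.879 m³/s
w_7 = (17.5 − 14.4)/2 = 1.55 m; q_7 = 0.79 × 0.71 × 1.55 = 0.8694 m³/s
w_8 = (19.6 − 16.1)/2 = 1.75 m; q_8 = 0.49 × 0.58 × 1.75 = 0.4974 m³/s
Stations 1, 9 contribute zero (depth or velocity is 0).
Q = Σ qᵢ = 13.86 m³/s
= 13.86 × 1000 = 13860 L/s

13900 L/s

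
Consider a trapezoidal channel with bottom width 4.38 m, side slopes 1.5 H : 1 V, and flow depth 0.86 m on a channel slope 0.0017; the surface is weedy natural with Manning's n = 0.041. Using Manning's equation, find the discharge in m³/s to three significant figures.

3.69 m³/s

A = (b + z·y)·y = (4.38 + 1.5×0.86)×0.86 = 4.876 m²
P = b + 2y√(1+z²) = 4.38 + 2×0.86×√(1+1.5²) = 7.481 m
R = A/P = 4.876/7.481 = 0.6518 m
Q = (1/n)·A·R^(2/3)·S^(1/2) = (1/0.041) × 4.876 × 0.6518^(2/3) × 0.0017^(1/2) = 3.686 m³/s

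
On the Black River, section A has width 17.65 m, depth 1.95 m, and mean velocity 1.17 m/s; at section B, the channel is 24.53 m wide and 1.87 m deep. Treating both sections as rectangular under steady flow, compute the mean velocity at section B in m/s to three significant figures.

Q = A₁V₁ = (17.65×1.95) × 1.17 = 40.27 m³/s
A₂ = 24.53 × 1.87 = 45.87 m²
V₂ = Q/A₂ = 40.27/45.87 = 0.8779 m/s

0.878 m/s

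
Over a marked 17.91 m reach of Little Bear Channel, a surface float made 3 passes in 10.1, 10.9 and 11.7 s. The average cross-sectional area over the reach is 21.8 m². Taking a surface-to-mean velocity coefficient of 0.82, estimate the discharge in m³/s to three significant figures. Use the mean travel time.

t̄ = (10.1 + 10.9 + 11.7) / 3 = 10.9 s
v_surface = L / t̄ = 17.91 / 10.9 = 1.643 m/s
v_mean = 0.82 × 1.643 = 1.347 m/s
Q = A × v_mean = 21.8 × 1.347 = 29.37 m³/s

29.4 m³/s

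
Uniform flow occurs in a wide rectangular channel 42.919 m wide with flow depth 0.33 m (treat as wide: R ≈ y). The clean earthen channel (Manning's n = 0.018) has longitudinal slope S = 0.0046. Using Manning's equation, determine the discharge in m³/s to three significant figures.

A = b·y = 42.919 × 0.33 = 14.16 m²
Wide channel: R ≈ y = 0.33 m
Q = (1/n)·A·R^(2/3)·S^(1/2) = (1/0.018) × 14.16 × 0.3300^(2/3) × 0.0046^(1/2) = 25.48 m³/s

25.5 m³/s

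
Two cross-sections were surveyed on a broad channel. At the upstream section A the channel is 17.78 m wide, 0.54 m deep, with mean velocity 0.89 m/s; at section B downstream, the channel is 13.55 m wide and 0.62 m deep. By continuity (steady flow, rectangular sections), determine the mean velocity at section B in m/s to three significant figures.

1.02 m/s

Q = A₁V₁ = (17.78×0.54) × 0.89 = 8.545 m³/s
A₂ = 13.55 × 0.62 = 8.401 m²
V₂ = Q/A₂ = 8.545/8.401 = 1.017 m/s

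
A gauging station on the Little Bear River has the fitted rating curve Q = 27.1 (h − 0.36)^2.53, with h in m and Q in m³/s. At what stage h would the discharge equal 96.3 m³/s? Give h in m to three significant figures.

2.01 m

h − h₀ = (Q/C)^(1/b) = (96.3/27.1)^(1/2.53) = 1.651 m
h = 0.36 + 1.651 = 2.011 m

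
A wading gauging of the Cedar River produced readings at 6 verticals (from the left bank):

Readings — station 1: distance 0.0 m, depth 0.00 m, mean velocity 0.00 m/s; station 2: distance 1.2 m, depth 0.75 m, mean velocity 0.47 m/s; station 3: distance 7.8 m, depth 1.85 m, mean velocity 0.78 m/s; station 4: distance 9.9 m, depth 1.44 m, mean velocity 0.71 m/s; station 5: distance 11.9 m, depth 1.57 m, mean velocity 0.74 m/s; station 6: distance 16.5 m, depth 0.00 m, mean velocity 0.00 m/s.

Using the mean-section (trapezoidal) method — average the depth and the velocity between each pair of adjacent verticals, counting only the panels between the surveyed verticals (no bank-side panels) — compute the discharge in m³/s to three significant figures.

11.6 m³/s

Panel 1-2: Δb = 1.2 m, d̄ = (0.00+0.75)/2 = 0.375, v̄ = (0.00+0.47)/2 = 0.235 → q = 1.2×0.375×0.235 = 0.1058 m³/s
Panel 2-3: Δb = 6.6 m, d̄ = (0.75+1.85)/2 = 1.3, v̄ = (0.47+0.78)/2 = 0.625 → q = 6.6×1.3×0.625 = 5.363 m³/s
Panel 3-4: Δb = 2.1 m, d̄ = (1.85+1.44)/2 = 1.645, v̄ = (0.78+0.71)/2 = 0.745 → q = 2.1×1.645×0.745 = 2.574 m³/s
Panel 4-5: Δb = 2 m, d̄ = (1.44+1.57)/2 = 1.505, v̄ = (0.71+0.74)/2 = 0.725 → q = 2×1.505×0.725 = 2.182 m³/s
Panel 5-6: Δb = 4.6 m, d̄ = (1.57+0.00)/2 = 0.785, v̄ = (0.74+0.00)/2 = 0.37 → q = 4.6×0.785×0.37 = 1.336 m³/s
Q = Σ q = 11.56 m³/s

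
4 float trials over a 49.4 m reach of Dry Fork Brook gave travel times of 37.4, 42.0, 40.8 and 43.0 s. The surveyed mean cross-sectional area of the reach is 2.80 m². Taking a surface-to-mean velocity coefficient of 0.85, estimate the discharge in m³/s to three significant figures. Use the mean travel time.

t̄ = (37.4 + 42.0 + 40.8 + 43.0) / 4 = 40.8 s
v_surface = L / t̄ = 49.4 / 40.8 = 1.211 m/s
v_mean = 0.85 × 1.211 = 1.029 m/s
Q = A × v_mean = 2.80 × 1.029 = 2.882 m³/s

2.88 m³/s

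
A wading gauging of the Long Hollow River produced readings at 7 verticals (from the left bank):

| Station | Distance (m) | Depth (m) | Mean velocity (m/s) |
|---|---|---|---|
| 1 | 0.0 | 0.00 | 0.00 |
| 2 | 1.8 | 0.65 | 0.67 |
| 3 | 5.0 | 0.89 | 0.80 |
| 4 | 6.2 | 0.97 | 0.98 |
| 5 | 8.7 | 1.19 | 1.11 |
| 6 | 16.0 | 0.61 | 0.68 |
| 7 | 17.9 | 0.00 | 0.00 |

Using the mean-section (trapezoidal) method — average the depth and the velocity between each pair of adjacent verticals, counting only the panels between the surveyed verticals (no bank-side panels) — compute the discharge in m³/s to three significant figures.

11.9 m³/s

Panel 1-2: Δb = 1.8 m, d̄ = (0.00+0.65)/2 = 0.325, v̄ = (0.00+0.67)/2 = 0.335 → q = 1.8×0.325×0.335 = 0.1960 m³/s
Panel 2-3: Δb = 3.2 m, d̄ = (0.65+0.89)/2 = 0.77, v̄ = (0.67+0.80)/2 = 0.735 → q = 3.2×0.77×0.735 = 1.811 m³/s
Panel 3-4: Δb = 1.2 m, d̄ = (0.89+0.97)/2 = 0.93, v̄ = (0.80+0.98)/2 = 0.89 → q = 1.2×0.93×0.89 = 0.9932 m³/s
Panel 4-5: Δb = 2.5 m, d̄ = (0.97+1.19)/2 = 1.08, v̄ = (0.98+1.11)/2 = 1.045 → q = 2.5×1.08×1.045 = 2.822 m³/s
Panel 5-6: Δb = 7.3 m, d̄ = (1.19+0.61)/2 = 0.9, v̄ = (1.11+0.68)/2 = 0.895 → q = 7.3×0.9×0.895 = 5.880 m³/s
Panel 6-7: Δb = 1.9 m, d̄ = (0.61+0.00)/2 = 0.305, v̄ = (0.68+0.00)/2 = 0.34 → q = 1.9×0.305×0.34 = 0.1970 m³/s
Q = Σ q = 11.90 m³/s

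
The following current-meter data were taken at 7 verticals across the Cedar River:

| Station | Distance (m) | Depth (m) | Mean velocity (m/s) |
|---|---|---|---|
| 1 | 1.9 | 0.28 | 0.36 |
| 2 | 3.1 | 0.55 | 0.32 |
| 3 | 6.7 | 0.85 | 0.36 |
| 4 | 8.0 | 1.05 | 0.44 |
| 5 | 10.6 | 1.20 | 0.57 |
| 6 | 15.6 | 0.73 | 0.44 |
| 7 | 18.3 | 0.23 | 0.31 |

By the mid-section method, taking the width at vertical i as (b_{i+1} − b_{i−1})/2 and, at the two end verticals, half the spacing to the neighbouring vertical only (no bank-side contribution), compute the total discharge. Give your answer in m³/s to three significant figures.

w_1 = (3.1 − 1.9)/2 = 0.6 m; q_1 = 0.36 × 0.28 × 0.6 = 0.06048 m³/s
w_2 = (6.7 − 1.9)/2 = 2.4 m; q_2 = 0.32 × 0.55 × 2.4 = 0.4224 m³/s
w_3 = (8.0 − 3.1)/2 = 2.45 m; q_3 = 0.36 × 0.85 × 2.45 = 0.7497 m³/s
w_4 = (10.6 − 6.7)/2 = 1.95 m; q_4 = 0.44 × 1.05 × 1.95 = 0.9009 m³/s
w_5 = (15.6 − 8.0)/2 = 3.8 m; q_5 = 0.57 × 1.20 × 3.8 = 2.599 m³/s
w_6 = (18.3 − 10.6)/2 = 3.85 m; q_6 = 0.44 × 0.73 × 3.85 = 1.237 m³/s
w_7 = (18.3 − 15.6)/2 = 1.35 m; q_7 = 0.31 × 0.23 × 1.35 = 0.09626 m³/s
Q = Σ qᵢ = 6.066 m³/s

6.07 m³/s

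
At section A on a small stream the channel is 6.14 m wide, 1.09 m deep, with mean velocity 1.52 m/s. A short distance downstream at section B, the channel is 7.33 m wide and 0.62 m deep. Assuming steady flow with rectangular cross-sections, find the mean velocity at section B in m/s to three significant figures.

Q = A₁V₁ = (6.14×1.09) × 1.52 = 10.17 m³/s
A₂ = 7.33 × 0.62 = 4.545 m²
V₂ = Q/A₂ = 10.17/4.545 = 2.238 m/s

2.24 m/s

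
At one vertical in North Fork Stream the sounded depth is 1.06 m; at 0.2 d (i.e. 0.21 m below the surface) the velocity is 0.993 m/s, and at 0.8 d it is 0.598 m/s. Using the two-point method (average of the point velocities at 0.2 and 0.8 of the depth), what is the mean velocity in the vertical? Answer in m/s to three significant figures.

0.796 m/s

v̄ = (0.993 + 0.598) / 2 = 0.7955 m/s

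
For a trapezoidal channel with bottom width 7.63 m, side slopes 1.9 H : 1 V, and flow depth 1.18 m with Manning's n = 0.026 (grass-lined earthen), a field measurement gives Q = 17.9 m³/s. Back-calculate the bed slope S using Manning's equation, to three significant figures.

0.00179

A = (b + z·y)·y = (7.63 + 1.9×1.18)×1.18 = 11.65 m²
P = b + 2y√(1+z²) = 7.63 + 2×1.18×√(1+1.9²) = 12.70 m
R = A/P = 11.65/12.70 = 0.9174 m
S = (Q·n / (1·A·R^(2/3)))² = (17.9×0.026 / (1×11.65×0.9442))² = 0.001790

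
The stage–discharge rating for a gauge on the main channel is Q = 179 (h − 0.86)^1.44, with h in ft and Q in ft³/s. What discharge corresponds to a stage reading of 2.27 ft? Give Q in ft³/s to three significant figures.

294 ft³/s

Q = 179 × (2.27 − 0.86)^1.44 = 179 × 1.41^1.44 = 293.6 ft³/s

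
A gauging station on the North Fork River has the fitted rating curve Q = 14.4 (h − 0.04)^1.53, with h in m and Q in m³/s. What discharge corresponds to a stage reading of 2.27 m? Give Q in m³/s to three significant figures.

49.1 m³/s

Q = 14.4 × (2.27 − 0.04)^1.53 = 14.4 × 2.23^1.53 = 49.12 m³/s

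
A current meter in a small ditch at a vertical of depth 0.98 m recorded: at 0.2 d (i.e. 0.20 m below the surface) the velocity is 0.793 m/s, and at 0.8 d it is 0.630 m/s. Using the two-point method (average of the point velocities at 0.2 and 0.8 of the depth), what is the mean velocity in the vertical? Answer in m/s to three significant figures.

v̄ = (0.793 + 0.630) / 2 = 0.7115 m/s

0.712 m/s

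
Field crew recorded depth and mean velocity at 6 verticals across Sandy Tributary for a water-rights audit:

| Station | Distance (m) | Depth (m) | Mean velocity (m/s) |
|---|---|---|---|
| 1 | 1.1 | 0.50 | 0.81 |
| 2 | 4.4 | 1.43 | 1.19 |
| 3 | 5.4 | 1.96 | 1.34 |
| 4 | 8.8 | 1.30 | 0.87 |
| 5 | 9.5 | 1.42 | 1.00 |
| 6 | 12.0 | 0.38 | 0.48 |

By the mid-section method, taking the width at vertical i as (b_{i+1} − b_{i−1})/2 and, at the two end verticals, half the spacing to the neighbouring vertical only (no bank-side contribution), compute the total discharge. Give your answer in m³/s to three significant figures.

w_1 = (4.4 − 1.1)/2 = 1.65 m; q_1 = 0.81 × 0.50 × 1.65 = 0.6683 m³/s
w_2 = (5.4 − 1.1)/2 = 2.15 m; q_2 = 1.19 × 1.43 × 2.15 = 3.659 m³/s
w_3 = (8.8 − 4.4)/2 = 2.2 m; q_3 = 1.34 × 1.96 × 2.2 = 5.778 m³/s
w_4 = (9.5 − 5.4)/2 = 2.05 m; q_4 = 0.87 × 1.30 × 2.05 = 2.319 m³/s
w_5 = (12.0 − 8.8)/2 = 1.6 m; q_5 = 1.00 × 1.42 × 1.6 = 2.272 m³/s
w_6 = (12.0 − 9.5)/2 = 1.25 m; q_6 = 0.48 × 0.38 × 1.25 = 0.2280 m³/s
Q = Σ qᵢ = 14.92 m³/s

14.9 m³/s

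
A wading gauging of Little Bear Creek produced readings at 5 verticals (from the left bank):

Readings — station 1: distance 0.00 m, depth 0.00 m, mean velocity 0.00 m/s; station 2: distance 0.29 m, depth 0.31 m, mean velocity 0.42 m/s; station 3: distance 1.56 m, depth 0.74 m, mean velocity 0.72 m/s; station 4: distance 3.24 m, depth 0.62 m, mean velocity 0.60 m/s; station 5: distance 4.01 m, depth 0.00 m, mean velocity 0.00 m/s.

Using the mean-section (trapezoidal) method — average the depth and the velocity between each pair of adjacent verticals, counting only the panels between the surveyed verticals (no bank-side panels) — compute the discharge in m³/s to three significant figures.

Panel 1-2: Δb = 0.29 m, d̄ = (0.00+0.31)/2 = 0.155, v̄ = (0.00+0.42)/2 = 0.21 → q = 0.29×0.155×0.21 = 0.009440 m³/s
Panel 2-3: Δb = 1.27 m, d̄ = (0.31+0.74)/2 = 0.525, v̄ = (0.42+0.72)/2 = 0.57 → q = 1.27×0.525×0.57 = 0.3800 m³/s
Panel 3-4: Δb = 1.68 m, d̄ = (0.74+0.62)/2 = 0.68, v̄ = (0.72+0.60)/2 = 0.66 → q = 1.68×0.68×0.66 = 0.7540 m³/s
Panel 4-5: Δb = 0.77 m, d̄ = (0.62+0.00)/2 = 0.31, v̄ = (0.60+0.00)/2 = 0.3 → q = 0.77×0.31×0.3 = 0.07161 m³/s
Q = Σ q = 1.215 m³/s

1.22 m³/s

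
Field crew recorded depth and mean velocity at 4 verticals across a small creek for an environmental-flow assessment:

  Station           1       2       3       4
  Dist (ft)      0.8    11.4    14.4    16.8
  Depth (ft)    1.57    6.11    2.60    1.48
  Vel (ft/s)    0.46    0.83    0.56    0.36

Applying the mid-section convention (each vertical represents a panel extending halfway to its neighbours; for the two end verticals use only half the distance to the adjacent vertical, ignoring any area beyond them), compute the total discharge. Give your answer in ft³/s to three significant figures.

w_1 = (11.4 − 0.8)/2 = 5.3 ft; q_1 = 0.46 × 1.57 × 5.3 = 3.828 ft³/s
w_2 = (14.4 − 0.8)/2 = 6.8 ft; q_2 = 0.83 × 6.11 × 6.8 = 34.48 ft³/s
w_3 = (16.8 − 11.4)/2 = 2.7 ft; q_3 = 0.56 × 2.60 × 2.7 = 3.931 ft³/s
w_4 = (16.8 − 14.4)/2 = 1.2 ft; q_4 = 0.36 × 1.48 × 1.2 = 0.6394 ft³/s
Q = Σ qᵢ = 42.88 ft³/s

42.9 ft³/s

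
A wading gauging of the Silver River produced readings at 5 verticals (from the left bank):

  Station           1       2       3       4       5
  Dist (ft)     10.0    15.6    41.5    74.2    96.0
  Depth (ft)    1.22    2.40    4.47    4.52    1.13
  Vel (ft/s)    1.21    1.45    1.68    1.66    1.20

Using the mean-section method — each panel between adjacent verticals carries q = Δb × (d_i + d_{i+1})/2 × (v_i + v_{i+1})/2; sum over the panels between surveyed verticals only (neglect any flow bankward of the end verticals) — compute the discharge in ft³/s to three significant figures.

Panel 1-2: Δb = 5.6 ft, d̄ = (1.22+2.40)/2 = 1.81, v̄ = (1.21+1.45)/2 = 1.33 → q = 5.6×1.81×1.33 = 13.48 ft³/s
Panel 2-3: Δb = 25.9 ft, d̄ = (2.40+4.47)/2 = 3.435, v̄ = (1.45+1.68)/2 = 1.565 → q = 25.9×3.435×1.565 = 139.2 ft³/s
Panel 3-4: Δb = 32.7 ft, d̄ = (4.47+4.52)/2 = 4.495, v̄ = (1.68+1.66)/2 = 1.67 → q = 32.7×4.495×1.67 = 245.5 ft³/s
Panel 4-5: Δb = 21.8 ft, d̄ = (4.52+1.13)/2 = 2.825, v̄ = (1.66+1.20)/2 = 1.43 → q = 21.8×2.825×1.43 = 88.07 ft³/s
Q = Σ q = 486.2 ft³/s

486 ft³/s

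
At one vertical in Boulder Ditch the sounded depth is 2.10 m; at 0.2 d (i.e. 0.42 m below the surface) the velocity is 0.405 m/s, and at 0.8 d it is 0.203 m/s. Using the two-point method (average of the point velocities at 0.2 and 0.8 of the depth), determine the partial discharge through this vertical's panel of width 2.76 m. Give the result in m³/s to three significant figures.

v̄ = (0.405 + 0.203) / 2 = 0.3040 m/s
q = v̄ × d × w = 0.3040 × 2.10 × 2.76 = 1.762 m³/s

1.76 m³/s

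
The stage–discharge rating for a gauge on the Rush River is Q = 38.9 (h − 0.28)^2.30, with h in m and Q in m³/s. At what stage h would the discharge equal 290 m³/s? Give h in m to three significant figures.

h − h₀ = (Q/C)^(1/b) = (290/38.9)^(1/2.30) = 2.395 m
h = 0.28 + 2.395 = 2.675 m

2.68 m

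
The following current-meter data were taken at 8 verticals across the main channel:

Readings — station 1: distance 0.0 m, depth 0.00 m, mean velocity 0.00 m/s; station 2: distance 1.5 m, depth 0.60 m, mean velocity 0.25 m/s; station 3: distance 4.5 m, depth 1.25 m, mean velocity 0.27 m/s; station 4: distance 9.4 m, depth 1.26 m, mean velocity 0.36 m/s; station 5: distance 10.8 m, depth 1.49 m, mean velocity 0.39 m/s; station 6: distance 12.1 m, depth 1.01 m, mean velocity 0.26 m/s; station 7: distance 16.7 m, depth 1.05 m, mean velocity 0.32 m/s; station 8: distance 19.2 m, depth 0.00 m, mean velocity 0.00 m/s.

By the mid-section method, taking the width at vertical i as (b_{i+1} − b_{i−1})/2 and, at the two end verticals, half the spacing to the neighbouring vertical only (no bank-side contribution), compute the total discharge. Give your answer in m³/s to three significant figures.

5.85 m³/s

w_2 = (4.5 − 0.0)/2 = 2.25 m; q_2 = 0.25 × 0.60 × 2.25 = 0.3375 m³/s
w_3 = (9.4 − 1.5)/2 = 3.95 m; q_3 = 0.27 × 1.25 × 3.95 = 1.333 m³/s
w_4 = (10.8 − 4.5)/2 = 3.15 m; q_4 = 0.36 × 1.26 × 3.15 = 1.429 m³/s
w_5 = (12.1 − 9.4)/2 = 1.35 m; q_5 = 0.39 × 1.49 × 1.35 = 0.7845 m³/s
w_6 = (16.7 − 10.8)/2 = 2.95 m; q_6 = 0.26 × 1.01 × 2.95 = 0.7747 m³/s
w_7 = (19.2 − 12.1)/2 = 3.55 m; q_7 = 0.32 × 1.05 × 3.55 = 1.193 m³/s
Stations 1, 8 contribute zero (depth or velocity is 0).
Q = Σ qᵢ = 5.851 m³/s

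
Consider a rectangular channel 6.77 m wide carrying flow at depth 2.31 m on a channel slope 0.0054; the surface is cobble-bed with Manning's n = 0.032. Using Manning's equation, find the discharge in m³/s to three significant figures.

A = b·y = 6.77 × 2.31 = 15.64 m²
P = b + 2y = 6.77 + 2×2.31 = 11.39 m
R = A/P = 15.64/11.39 = 1.373 m
Q = (1/n)·A·R^(2/3)·S^(1/2) = (1/0.032) × 15.64 × 1.373^(2/3) × 0.0054^(1/2) = 44.36 m³/s

44.4 m³/s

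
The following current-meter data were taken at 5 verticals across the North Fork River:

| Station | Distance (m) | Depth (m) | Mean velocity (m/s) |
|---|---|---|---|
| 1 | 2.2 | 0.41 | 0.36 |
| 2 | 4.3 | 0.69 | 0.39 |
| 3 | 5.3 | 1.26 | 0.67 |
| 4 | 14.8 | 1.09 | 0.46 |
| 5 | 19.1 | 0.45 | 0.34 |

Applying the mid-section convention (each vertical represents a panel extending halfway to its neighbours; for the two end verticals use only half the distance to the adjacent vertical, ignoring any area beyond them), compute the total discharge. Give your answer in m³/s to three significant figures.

w_1 = (4.3 − 2.2)/2 = 1.05 m; q_1 = 0.36 × 0.41 × 1.05 = 0.1550 m³/s
w_2 = (5.3 − 2.2)/2 = 1.55 m; q_2 = 0.39 × 0.69 × 1.55 = 0.4171 m³/s
w_3 = (14.8 − 4.3)/2 = 5.25 m; q_3 = 0.67 × 1.26 × 5.25 = 4.432 m³/s
w_4 = (19.1 − 5.3)/2 = 6.9 m; q_4 = 0.46 × 1.09 × 6.9 = 3.460 m³/s
w_5 = (19.1 − 14.8)/2 = 2.15 m; q_5 = 0.34 × 0.45 × 2.15 = 0.3290 m³/s
Q = Σ qᵢ = 8.793 m³/s

8.79 m³/s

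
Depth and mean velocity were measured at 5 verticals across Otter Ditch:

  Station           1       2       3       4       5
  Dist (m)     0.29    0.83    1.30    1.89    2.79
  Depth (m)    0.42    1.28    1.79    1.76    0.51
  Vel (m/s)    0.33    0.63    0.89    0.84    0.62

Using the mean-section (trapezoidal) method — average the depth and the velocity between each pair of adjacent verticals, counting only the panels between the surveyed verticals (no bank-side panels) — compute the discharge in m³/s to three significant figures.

Panel 1-2: Δb = 0.54 m, d̄ = (0.42+1.28)/2 = 0.85, v̄ = (0.33+0.63)/2 = 0.48 → q = 0.54×0.85×0.48 = 0.2203 m³/s
Panel 2-3: Δb = 0.47 m, d̄ = (1.28+1.79)/2 = 1.535, v̄ = (0.63+0.89)/2 = 0.76 → q = 0.47×1.535×0.76 = 0.5483 m³/s
Panel 3-4: Δb = 0.59 m, d̄ = (1.79+1.76)/2 = 1.775, v̄ = (0.89+0.84)/2 = 0.865 → q = 0.59×1.775×0.865 = 0.9059 m³/s
Panel 4-5: Δb = 0.9 m, d̄ = (1.76+0.51)/2 = 1.135, v̄ = (0.84+0.62)/2 = 0.73 → q = 0.9×1.135×0.73 = 0.7457 m³/s
Q = Σ q = 2.420 m³/s

2.42 m³/s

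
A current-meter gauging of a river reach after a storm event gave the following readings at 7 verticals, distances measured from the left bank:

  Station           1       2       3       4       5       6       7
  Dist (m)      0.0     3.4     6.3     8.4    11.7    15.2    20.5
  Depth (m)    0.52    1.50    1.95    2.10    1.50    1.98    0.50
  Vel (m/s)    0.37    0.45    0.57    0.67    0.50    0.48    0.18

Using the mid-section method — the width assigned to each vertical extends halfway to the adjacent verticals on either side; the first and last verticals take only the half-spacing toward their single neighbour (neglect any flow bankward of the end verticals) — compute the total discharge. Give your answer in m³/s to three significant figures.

w_1 = (3.4 − 0.0)/2 = 1.7 m; q_1 = 0.37 × 0.52 × 1.7 = 0.3271 m³/s
w_2 = (6.3 − 0.0)/2 = 3.15 m; q_2 = 0.45 × 1.50 × 3.15 = 2.126 m³/s
w_3 = (8.4 − 3.4)/2 = 2.5 m; q_3 = 0.57 × 1.95 × 2.5 = 2.779 m³/s
w_4 = (11.7 − 6.3)/2 = 2.7 m; q_4 = 0.67 × 2.10 × 2.7 = 3.799 m³/s
w_5 = (15.2 − 8.4)/2 = 3.4 m; q_5 = 0.50 × 1.50 × 3.4 = 2.550 m³/s
w_6 = (20.5 − 11.7)/2 = 4.4 m; q_6 = 0.48 × 1.98 × 4.4 = 4.182 m³/s
w_7 = (20.5 − 15.2)/2 = 2.65 m; q_7 = 0.18 × 0.50 × 2.65 = 0.2385 m³/s
Q = Σ qᵢ = 16.00 m³/s

16.0 m³/s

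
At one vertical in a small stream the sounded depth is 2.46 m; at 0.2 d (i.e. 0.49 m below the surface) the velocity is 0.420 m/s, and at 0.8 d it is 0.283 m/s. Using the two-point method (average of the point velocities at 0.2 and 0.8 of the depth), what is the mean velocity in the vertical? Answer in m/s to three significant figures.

v̄ = (0.420 + 0.283) / 2 = 0.3515 m/s

0.352 m/s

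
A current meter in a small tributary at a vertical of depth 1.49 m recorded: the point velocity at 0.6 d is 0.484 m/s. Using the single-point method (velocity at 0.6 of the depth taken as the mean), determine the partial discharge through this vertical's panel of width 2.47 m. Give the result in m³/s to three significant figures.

1.78 m³/s

v̄ = v₀.₆ = 0.484 m/s
q = v̄ × d × w = 0.4840 × 1.49 × 2.47 = 1.781 m³/s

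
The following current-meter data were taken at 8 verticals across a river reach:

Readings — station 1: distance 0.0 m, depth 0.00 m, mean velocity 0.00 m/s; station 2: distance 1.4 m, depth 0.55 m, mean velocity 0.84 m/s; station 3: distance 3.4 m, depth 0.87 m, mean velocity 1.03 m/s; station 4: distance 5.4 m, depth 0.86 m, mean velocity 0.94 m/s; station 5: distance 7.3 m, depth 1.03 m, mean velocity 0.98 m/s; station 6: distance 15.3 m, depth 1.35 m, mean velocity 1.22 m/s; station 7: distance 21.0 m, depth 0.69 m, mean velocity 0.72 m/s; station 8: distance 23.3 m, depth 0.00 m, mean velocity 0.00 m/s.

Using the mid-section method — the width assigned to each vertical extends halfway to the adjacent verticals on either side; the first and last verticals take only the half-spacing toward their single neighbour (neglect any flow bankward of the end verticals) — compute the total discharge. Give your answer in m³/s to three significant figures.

w_2 = (3.4 − 0.0)/2 = 1.7 m; q_2 = 0.84 × 0.55 × 1.7 = 0.7854 m³/s
w_3 = (5.4 − 1.4)/2 = 2 m; q_3 = 1.03 × 0.87 × 2 = 1.792 m³/s
w_4 = (7.3 − 3.4)/2 = 1.95 m; q_4 = 0.94 × 0.86 × 1.95 = 1.576 m³/s
w_5 = (15.3 − 5.4)/2 = 4.95 m; q_5 = 0.98 × 1.03 × 4.95 = 4.997 m³/s
w_6 = (21.0 − 7.3)/2 = 6.85 m; q_6 = 1.22 × 1.35 × 6.85 = 11.28 m³/s
w_7 = (23.3 − 15.3)/2 = 4 m; q_7 = 0.72 × 0.69 × 4 = 1.987 m³/s
Stations 1, 8 contribute zero (depth or velocity is 0).
Q = Σ qᵢ = 22.42 m³/s

22.4 m³/s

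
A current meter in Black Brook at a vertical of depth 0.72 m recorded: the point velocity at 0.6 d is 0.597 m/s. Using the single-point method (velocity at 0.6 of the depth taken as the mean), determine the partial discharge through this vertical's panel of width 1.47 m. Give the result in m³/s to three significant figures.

0.632 m³/s

v̄ = v₀.₆ = 0.597 m/s
q = v̄ × d × w = 0.5970 × 0.72 × 1.47 = 0.6319 m³/s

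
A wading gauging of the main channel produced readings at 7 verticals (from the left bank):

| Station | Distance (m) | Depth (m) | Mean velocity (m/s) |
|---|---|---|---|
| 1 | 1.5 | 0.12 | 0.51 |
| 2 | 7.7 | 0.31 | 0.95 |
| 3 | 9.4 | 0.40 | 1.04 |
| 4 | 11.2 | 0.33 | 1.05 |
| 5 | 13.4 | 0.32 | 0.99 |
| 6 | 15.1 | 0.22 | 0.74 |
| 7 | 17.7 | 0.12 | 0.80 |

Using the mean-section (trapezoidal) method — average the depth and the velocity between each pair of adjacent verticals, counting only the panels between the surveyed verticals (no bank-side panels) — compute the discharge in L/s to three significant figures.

3730 L/s

Panel 1-2: Δb = 6.2 m, d̄ = (0.12+0.31)/2 = 0.215, v̄ = (0.51+0.95)/2 = 0.73 → q = 6.2×0.215×0.73 = 0.9731 m³/s
Panel 2-3: Δb = 1.7 m, d̄ = (0.31+0.40)/2 = 0.355, v̄ = (0.95+1.04)/2 = 0.995 → q = 1.7×0.355×0.995 = 0.6005 m³/s
Panel 3-4: Δb = 1.8 m, d̄ = (0.40+0.33)/2 = 0.365, v̄ = (1.04+1.05)/2 = 1.045 → q = 1.8×0.365×1.045 = 0.6866 m³/s
Panel 4-5: Δb = 2.2 m, d̄ = (0.33+0.32)/2 = 0.325, v̄ = (1.05+0.99)/2 = 1.02 → q = 2.2×0.325×1.02 = 0.7293 m³/s
Panel 5-6: Δb = 1.7 m, d̄ = (0.32+0.22)/2 = 0.27, v̄ = (0.99+0.74)/2 = 0.865 → q = 1.7×0.27×0.865 = 0.3970 m³/s
Panel 6-7: Δb = 2.6 m, d̄ = (0.22+0.12)/2 = 0.17, v̄ = (0.74+0.80)/2 = 0.77 → q = 2.6×0.17×0.77 = 0.3403 m³/s
Q = Σ q = 3.727 m³/s
= 3.727 × 1000 = 3727 L/s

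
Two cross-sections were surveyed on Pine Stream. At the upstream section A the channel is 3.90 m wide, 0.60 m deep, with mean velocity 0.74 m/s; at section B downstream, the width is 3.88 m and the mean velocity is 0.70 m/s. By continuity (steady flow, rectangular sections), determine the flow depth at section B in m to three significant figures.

0.638 m

Q = A₁V₁ = (3.90×0.60) × 0.74 = 1.732 m³/s
d₂ = Q/(b₂ V₂) = 1.732/(3.88×0.70) = 0.6376 m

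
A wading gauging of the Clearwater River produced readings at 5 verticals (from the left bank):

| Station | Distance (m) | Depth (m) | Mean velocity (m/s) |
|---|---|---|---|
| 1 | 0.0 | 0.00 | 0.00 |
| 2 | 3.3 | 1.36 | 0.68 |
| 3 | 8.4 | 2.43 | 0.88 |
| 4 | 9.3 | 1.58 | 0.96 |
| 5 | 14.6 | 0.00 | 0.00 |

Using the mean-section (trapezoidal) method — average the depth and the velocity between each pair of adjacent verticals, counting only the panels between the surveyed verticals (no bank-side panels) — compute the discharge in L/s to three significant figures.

12000 L/s

Panel 1-2: Δb = 3.3 m, d̄ = (0.00+1.36)/2 = 0.68, v̄ = (0.00+0.68)/2 = 0.34 → q = 3.3×0.68×0.34 = 0.7630 m³/s
Panel 2-3: Δb = 5.1 m, d̄ = (1.36+2.43)/2 = 1.895, v̄ = (0.68+0.88)/2 = 0.78 → q = 5.1×1.895×0.78 = 7.538 m³/s
Panel 3-4: Δb = 0.9 m, d̄ = (2.43+1.58)/2 = 2.005, v̄ = (0.88+0.96)/2 = 0.92 → q = 0.9×2.005×0.92 = 1.660 m³/s
Panel 4-5: Δb = 5.3 m, d̄ = (1.58+0.00)/2 = 0.79, v̄ = (0.96+0.00)/2 = 0.48 → q = 5.3×0.79×0.48 = 2.010 m³/s
Q = Σ q = 11.97 m³/s
= 11.97 × 1000 = 11970 L/s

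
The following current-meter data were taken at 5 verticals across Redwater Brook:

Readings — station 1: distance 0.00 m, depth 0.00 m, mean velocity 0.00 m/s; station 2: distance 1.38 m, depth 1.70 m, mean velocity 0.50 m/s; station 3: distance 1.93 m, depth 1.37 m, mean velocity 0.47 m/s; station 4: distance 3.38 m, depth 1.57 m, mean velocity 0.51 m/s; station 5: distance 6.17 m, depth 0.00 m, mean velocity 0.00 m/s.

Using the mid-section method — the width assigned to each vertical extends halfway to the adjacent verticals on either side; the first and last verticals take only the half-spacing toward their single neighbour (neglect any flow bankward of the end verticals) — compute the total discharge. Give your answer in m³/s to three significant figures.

w_2 = (1.93 − 0.00)/2 = 0.965 m; q_2 = 0.50 × 1.70 × 0.965 = 0.8203 m³/s
w_3 = (3.38 − 1.38)/2 = 1 m; q_3 = 0.47 × 1.37 × 1 = 0.6439 m³/s
w_4 = (6.17 − 1.93)/2 = 2.12 m; q_4 = 0.51 × 1.57 × 2.12 = 1.697 m³/s
Stations 1, 5 contribute zero (depth or velocity is 0).
Q = Σ qᵢ = 3.162 m³/s

3.16 m³/s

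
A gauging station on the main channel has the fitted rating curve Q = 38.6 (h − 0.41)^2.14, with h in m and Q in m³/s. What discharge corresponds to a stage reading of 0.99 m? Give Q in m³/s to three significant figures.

Q = 38.6 × (0.99 − 0.41)^2.14 = 38.6 × 0.58^2.14 = 12.03 m³/s

12.0 m³/s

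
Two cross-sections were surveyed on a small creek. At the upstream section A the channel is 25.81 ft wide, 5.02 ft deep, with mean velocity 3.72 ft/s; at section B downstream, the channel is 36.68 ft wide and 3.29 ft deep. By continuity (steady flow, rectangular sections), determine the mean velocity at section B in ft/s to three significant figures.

3.99 ft/s

Q = A₁V₁ = (25.81×5.02) × 3.72 = 482.0 ft³/s
A₂ = 36.68 × 3.29 = 120.7 ft²
V₂ = Q/A₂ = 482.0/120.7 = 3.994 ft/s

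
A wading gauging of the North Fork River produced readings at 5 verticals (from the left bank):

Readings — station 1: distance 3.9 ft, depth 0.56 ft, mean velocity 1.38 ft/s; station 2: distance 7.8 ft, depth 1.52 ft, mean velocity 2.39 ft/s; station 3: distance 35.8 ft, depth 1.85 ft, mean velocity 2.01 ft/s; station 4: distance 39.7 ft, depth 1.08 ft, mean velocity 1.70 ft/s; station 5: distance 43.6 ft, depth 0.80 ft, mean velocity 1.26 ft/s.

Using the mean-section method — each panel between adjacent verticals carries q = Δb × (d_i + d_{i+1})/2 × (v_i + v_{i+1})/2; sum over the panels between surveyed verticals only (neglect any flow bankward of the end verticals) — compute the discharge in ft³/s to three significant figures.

127 ft³/s

Panel 1-2: Δb = 3.9 ft, d̄ = (0.56+1.52)/2 = 1.04, v̄ = (1.38+2.39)/2 = 1.885 → q = 3.9×1.04×1.885 = 7.646 ft³/s
Panel 2-3: Δb = 28 ft, d̄ = (1.52+1.85)/2 = 1.685, v̄ = (2.39+2.01)/2 = 2.2 → q = 28×1.685×2.2 = 103.8 ft³/s
Panel 3-4: Δb = 3.9 ft, d̄ = (1.85+1.08)/2 = 1.465, v̄ = (2.01+1.70)/2 = 1.855 → q = 3.9×1.465×1.855 = 10.60 ft³/s
Panel 4-5: Δb = 3.9 ft, d̄ = (1.08+0.80)/2 = 0.94, v̄ = (1.70+1.26)/2 = 1.48 → q = 3.9×0.94×1.48 = 5.426 ft³/s
Q = Σ q = 127.5 ft³/s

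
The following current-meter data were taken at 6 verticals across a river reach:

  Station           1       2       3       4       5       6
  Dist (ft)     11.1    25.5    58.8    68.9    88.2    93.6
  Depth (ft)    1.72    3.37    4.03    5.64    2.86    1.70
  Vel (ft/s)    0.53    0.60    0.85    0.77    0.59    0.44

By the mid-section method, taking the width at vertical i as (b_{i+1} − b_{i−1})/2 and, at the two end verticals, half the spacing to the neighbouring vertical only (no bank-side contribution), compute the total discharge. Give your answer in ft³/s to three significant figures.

216 ft³/s

w_1 = (25.5 − 11.1)/2 = 7.2 ft; q_1 = 0.53 × 1.72 × 7.2 = 6.564 ft³/s
w_2 = (58.8 − 11.1)/2 = 23.85 ft; q_2 = 0.60 × 3.37 × 23.85 = 48.22 ft³/s
w_3 = (68.9 − 25.5)/2 = 21.7 ft; q_3 = 0.85 × 4.03 × 21.7 = 74.33 ft³/s
w_4 = (88.2 − 58.8)/2 = 14.7 ft; q_4 = 0.77 × 5.64 × 14.7 = 63.84 ft³/s
w_5 = (93.6 − 68.9)/2 = 12.35 ft; q_5 = 0.59 × 2.86 × 12.35 = 20.84 ft³/s
w_6 = (93.6 − 88.2)/2 = 2.7 ft; q_6 = 0.44 × 1.70 × 2.7 = 2.020 ft³/s
Q = Σ qᵢ = 215.8 ft³/s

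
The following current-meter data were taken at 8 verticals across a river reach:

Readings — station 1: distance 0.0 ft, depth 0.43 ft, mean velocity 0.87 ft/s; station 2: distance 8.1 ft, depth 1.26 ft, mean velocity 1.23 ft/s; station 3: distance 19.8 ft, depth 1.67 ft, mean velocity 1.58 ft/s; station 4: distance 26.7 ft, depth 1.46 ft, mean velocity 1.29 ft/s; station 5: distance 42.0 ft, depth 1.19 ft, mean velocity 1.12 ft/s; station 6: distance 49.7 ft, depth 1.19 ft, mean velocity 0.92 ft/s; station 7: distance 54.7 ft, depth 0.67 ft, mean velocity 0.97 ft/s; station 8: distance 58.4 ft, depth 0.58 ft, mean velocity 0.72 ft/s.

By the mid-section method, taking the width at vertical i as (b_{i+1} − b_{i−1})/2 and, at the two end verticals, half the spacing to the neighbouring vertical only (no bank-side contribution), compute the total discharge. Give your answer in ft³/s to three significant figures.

88.2 ft³/s

w_1 = (8.1 − 0.0)/2 = 4.05 ft; q_1 = 0.87 × 0.43 × 4.05 = 1.515 ft³/s
w_2 = (19.8 − 0.0)/2 = 9.9 ft; q_2 = 1.23 × 1.26 × 9.9 = 15.34 ft³/s
w_3 = (26.7 − 8.1)/2 = 9.3 ft; q_3 = 1.58 × 1.67 × 9.3 = 24.54 ft³/s
w_4 = (42.0 − 19.8)/2 = 11.1 ft; q_4 = 1.29 × 1.46 × 11.1 = 20.91 ft³/s
w_5 = (49.7 − 26.7)/2 = 11.5 ft; q_5 = 1.12 × 1.19 × 11.5 = 15.33 ft³/s
w_6 = (54.7 − 42.0)/2 = 6.35 ft; q_6 = 0.92 × 1.19 × 6.35 = 6.952 ft³/s
w_7 = (58.4 − 49.7)/2 = 4.35 ft; q_7 = 0.97 × 0.67 × 4.35 = 2.827 ft³/s
w_8 = (58.4 − 54.7)/2 = 1.85 ft; q_8 = 0.72 × 0.58 × 1.85 = 0.7726 ft³/s
Q = Σ qᵢ = 88.18 ft³/s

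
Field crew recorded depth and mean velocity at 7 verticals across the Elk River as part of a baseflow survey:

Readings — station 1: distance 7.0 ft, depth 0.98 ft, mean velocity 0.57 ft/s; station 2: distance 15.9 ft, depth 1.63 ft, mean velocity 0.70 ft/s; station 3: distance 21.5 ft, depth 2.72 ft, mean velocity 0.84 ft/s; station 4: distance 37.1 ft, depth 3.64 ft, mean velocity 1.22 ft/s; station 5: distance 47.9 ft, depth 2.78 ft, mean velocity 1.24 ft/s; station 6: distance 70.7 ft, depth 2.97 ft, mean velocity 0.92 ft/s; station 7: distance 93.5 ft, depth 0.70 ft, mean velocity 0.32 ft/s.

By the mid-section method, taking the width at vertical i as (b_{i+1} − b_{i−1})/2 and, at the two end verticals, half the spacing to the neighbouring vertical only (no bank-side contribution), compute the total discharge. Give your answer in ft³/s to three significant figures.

216 ft³/s

w_1 = (15.9 − 7.0)/2 = 4.45 ft; q_1 = 0.57 × 0.98 × 4.45 = 2.486 ft³/s
w_2 = (21.5 − 7.0)/2 = 7.25 ft; q_2 = 0.70 × 1.63 × 7.25 = 8.272 ft³/s
w_3 = (37.1 − 15.9)/2 = 10.6 ft; q_3 = 0.84 × 2.72 × 10.6 = 24.22 ft³/s
w_4 = (47.9 − 21.5)/2 = 13.2 ft; q_4 = 1.22 × 3.64 × 13.2 = 58.62 ft³/s
w_5 = (70.7 − 37.1)/2 = 16.8 ft; q_5 = 1.24 × 2.78 × 16.8 = 57.91 ft³/s
w_6 = (93.5 − 47.9)/2 = 22.8 ft; q_6 = 0.92 × 2.97 × 22.8 = 62.30 ft³/s
w_7 = (93.5 − 70.7)/2 = 11.4 ft; q_7 = 0.32 × 0.70 × 11.4 = 2.554 ft³/s
Q = Σ qᵢ = 216.4 ft³/s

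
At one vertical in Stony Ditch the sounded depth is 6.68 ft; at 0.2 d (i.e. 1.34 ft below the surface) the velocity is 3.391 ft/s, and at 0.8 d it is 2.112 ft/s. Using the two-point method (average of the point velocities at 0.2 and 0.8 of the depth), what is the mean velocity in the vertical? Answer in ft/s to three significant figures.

v̄ = (3.391 + 2.112) / 2 = 2.752 ft/s

2.75 ft/s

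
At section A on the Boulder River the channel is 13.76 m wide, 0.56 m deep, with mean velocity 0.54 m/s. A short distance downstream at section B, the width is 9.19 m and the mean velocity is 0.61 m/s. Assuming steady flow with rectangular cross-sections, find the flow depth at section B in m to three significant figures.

0.742 m

Q = A₁V₁ = (13.76×0.56) × 0.54 = 4.161 m³/s
d₂ = Q/(b₂ V₂) = 4.161/(9.19×0.61) = 0.7423 m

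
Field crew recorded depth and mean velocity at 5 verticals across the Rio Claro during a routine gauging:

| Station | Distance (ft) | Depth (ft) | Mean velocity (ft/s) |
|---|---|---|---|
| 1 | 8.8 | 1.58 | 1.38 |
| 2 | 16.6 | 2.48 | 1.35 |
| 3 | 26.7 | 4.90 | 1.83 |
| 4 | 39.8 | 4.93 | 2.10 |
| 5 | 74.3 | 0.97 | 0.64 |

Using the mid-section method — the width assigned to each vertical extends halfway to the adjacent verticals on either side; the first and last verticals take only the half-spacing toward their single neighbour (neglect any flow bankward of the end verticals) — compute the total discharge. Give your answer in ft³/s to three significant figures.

w_1 = (16.6 − 8.8)/2 = 3.9 ft; q_1 = 1.38 × 1.58 × 3.9 = 8.504 ft³/s
w_2 = (26.7 − 8.8)/2 = 8.95 ft; q_2 = 1.35 × 2.48 × 8.95 = 29.96 ft³/s
w_3 = (39.8 − 16.6)/2 = 11.6 ft; q_3 = 1.83 × 4.90 × 11.6 = 104.0 ft³/s
w_4 = (74.3 − 26.7)/2 = 23.8 ft; q_4 = 2.10 × 4.93 × 23.8 = 246.4 ft³/s
w_5 = (74.3 − 39.8)/2 = 17.25 ft; q_5 = 0.64 × 0.97 × 17.25 = 10.71 ft³/s
Q = Σ qᵢ = 399.6 ft³/s

400 ft³/s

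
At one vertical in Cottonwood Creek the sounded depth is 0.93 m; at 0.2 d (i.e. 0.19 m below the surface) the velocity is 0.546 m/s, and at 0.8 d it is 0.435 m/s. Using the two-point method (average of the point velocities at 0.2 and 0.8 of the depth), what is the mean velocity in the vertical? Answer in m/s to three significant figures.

0.491 m/s

v̄ = (0.546 + 0.435) / 2 = 0.4905 m/s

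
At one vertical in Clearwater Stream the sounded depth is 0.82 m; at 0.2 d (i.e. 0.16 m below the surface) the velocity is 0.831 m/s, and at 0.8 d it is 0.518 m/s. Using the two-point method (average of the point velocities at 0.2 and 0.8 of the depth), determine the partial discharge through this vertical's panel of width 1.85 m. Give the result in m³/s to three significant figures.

1.02 m³/s

v̄ = (0.831 + 0.518) / 2 = 0.6745 m/s
q = v̄ × d × w = 0.6745 × 0.82 × 1.85 = 1.023 m³/s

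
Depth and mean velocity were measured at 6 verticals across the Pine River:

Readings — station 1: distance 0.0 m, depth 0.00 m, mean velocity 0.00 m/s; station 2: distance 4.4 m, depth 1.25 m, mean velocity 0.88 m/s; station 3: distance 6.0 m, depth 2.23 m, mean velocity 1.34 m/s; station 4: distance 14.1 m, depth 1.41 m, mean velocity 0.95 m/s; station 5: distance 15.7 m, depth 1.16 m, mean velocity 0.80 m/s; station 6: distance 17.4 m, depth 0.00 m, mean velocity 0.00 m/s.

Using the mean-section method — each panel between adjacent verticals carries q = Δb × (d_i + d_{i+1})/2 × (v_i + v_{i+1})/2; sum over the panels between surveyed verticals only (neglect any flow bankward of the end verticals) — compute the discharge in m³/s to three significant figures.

Panel 1-2: Δb = 4.4 m, d̄ = (0.00+1.25)/2 = 0.625, v̄ = (0.00+0.88)/2 = 0.44 → q = 4.4×0.625×0.44 = 1.210 m³/s
Panel 2-3: Δb = 1.6 m, d̄ = (1.25+2.23)/2 = 1.74, v̄ = (0.88+1.34)/2 = 1.11 → q = 1.6×1.74×1.11 = 3.090 m³/s
Panel 3-4: Δb = 8.1 m, d̄ = (2.23+1.41)/2 = 1.82, v̄ = (1.34+0.95)/2 = 1.145 → q = 8.1×1.82×1.145 = 16.88 m³/s
Panel 4-5: Δb = 1.6 m, d̄ = (1.41+1.16)/2 = 1.285, v̄ = (0.95+0.80)/2 = 0.875 → q = 1.6×1.285×0.875 = 1.799 m³/s
Panel 5-6: Δb = 1.7 m, d̄ = (1.16+0.00)/2 = 0.58, v̄ = (0.80+0.00)/2 = 0.4 → q = 1.7×0.58×0.4 = 0.3944 m³/s
Q = Σ q = 23.37 m³/s

23.4 m³/s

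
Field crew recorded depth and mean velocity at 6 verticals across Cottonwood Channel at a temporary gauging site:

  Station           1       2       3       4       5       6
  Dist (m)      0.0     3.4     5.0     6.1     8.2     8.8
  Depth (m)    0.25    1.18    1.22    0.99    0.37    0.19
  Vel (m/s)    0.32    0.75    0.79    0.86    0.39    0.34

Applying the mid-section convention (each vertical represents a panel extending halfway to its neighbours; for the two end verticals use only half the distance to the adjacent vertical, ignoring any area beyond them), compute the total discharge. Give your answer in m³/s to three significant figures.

w_1 = (3.4 − 0.0)/2 = 1.7 m; q_1 = 0.32 × 0.25 × 1.7 = 0.1360 m³/s
w_2 = (5.0 − 0.0)/2 = 2.5 m; q_2 = 0.75 × 1.18 × 2.5 = 2.213 m³/s
w_3 = (6.1 − 3.4)/2 = 1.35 m; q_3 = 0.79 × 1.22 × 1.35 = 1.301 m³/s
w_4 = (8.2 − 5.0)/2 = 1.6 m; q_4 = 0.86 × 0.99 × 1.6 = 1.362 m³/s
w_5 = (8.8 − 6.1)/2 = 1.35 m; q_5 = 0.39 × 0.37 × 1.35 = 0.1948 m³/s
w_6 = (8.8 − 8.2)/2 = 0.3 m; q_6 = 0.34 × 0.19 × 0.3 = 0.01938 m³/s
Q = Σ qᵢ = 5.226 m³/s

5.23 m³/s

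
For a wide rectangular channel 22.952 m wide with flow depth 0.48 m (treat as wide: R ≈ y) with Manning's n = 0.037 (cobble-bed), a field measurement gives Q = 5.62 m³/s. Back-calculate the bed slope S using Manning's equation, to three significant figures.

A = b·y = 22.952 × 0.48 = 11.02 m²
Wide channel: R ≈ y = 0.48 m
S = (Q·n / (1·A·R^(2/3)))² = (5.62×0.037 / (1×11.02×0.6130))² = 0.0009479

0.000948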